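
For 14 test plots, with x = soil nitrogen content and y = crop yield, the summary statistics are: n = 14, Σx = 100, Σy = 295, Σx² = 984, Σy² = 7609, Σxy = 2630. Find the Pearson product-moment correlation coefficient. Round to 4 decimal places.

Numerator: nΣxy − (Σx)(Σy) = 14·2630 − (100)(295) = 7320
Denominator: √[(nΣx²−(Σx)²)(nΣy²−(Σy)²)]
  nΣx²−(Σx)² = 14·984 − 10000 = 3776;  nΣy²−(Σy)² = 14·7609 − 87025 = 19501
  √(3776·19501) = √73635776 = 8581.1291
r = 7320 / 8581.1291 = 0.8530

0.8530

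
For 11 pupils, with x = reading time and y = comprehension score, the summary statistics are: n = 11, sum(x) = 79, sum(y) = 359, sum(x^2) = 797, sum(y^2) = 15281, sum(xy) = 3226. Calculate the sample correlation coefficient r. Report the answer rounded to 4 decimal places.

S_xy = nΣxy − ΣxΣy = 11·3226 − 79·359 = 35486 − 28361 = 7125
S_xx = nΣx² − (Σx)² = 11·797 − 79² = 8767 − 6241 = 2526
S_yy = nΣy² − (Σy)² = 11·15281 − 359² = 168091 − 128881 = 39210
r = S_xy / √(S_xx·S_yy) = 7125 / √(2526·39210) = 7125 / √99044460 = 7125 / 9952.1083 = 0.7159

0.7159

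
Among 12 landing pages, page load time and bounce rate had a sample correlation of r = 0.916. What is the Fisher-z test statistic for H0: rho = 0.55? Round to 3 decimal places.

Fisher z: atanh(0.916) = 1.563589, atanh(0.55) = 0.618381
z = (z_r − z_0)·√(n−3) = (1.563589 − 0.618381)·√9 = 0.945208 · 3.000000 = 2.836

2.836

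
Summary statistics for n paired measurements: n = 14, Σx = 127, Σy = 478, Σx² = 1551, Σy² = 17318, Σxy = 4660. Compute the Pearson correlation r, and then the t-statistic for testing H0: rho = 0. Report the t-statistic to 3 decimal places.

2.072

Numerator: nΣxy − (Σx)(Σy) = 14·4660 − (127)(478) = 4534
Denominator: √[(nΣx²−(Σx)²)(nΣy²−(Σy)²)]
  nΣx²−(Σx)² = 14·1551 − 16129 = 5585;  nΣy²−(Σy)² = 14·17318 − 228484 = 13968
  √(5585·13968) = √78011280 = 8832.3994
r = 4534 / 8832.3994 = 0.5133
t = r·√(n−2)/√(1−r²) = 0.5133·√12 / √(1−0.263477) = 1.778123 / 0.858209 = 2.072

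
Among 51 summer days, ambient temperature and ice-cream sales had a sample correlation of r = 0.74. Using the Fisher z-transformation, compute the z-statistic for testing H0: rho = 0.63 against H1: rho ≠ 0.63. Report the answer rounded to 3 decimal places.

1.448

z_r = atanh(0.74) = 0.950479,  z_0 = atanh(0.63) = 0.741416
SE = 1/√(n−3) = 1/√48 = 0.144338
z = (z_r − z_0)/SE = (0.950479 − 0.741416) / 0.144338 = 0.209063 / 0.144338 = 1.448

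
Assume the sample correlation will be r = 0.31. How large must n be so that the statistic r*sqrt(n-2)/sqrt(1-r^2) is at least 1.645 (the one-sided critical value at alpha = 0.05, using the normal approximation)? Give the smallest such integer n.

r√(n−2)/√(1−r²) ≥ 1.645  ⇔  n−2 ≥ (1.645)²·(1−r²)/r²
(1−r²)/r² = (1−0.0961)/0.0961 = 9.4058
n ≥ 2 + 2.706025·9.4058 = 2 + 25.4523 = 27.4523
⌈27.4523⌉ = 28

28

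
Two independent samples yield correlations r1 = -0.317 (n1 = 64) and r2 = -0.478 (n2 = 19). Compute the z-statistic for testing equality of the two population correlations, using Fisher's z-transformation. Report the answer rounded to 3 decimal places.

0.684

z1 = atanh(-0.317) = -0.328308,  z2 = atanh(-0.478) = -0.520389
SE = √(1/(n1−3) + 1/(n2−3)) = √(1/61 + 1/16) = √(0.0163934 + 0.0625000) = √0.0788934 = 0.280880
z = (z1 − z2)/SE = (-0.328308 − (-0.520389)) / 0.280880 = 0.192081 / 0.280880 = 0.684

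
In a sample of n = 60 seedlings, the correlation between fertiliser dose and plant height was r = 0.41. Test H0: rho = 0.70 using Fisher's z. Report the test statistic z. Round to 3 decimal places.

z_r = atanh(0.41) = 0.435611,  z_0 = atanh(0.70) = 0.867301
SE = 1/√(n−3) = 1/√57 = 0.132453
z = (z_r − z_0)/SE = (0.435611 − 0.867301) / 0.132453 = -0.431690 / 0.132453 = -3.259

-3.259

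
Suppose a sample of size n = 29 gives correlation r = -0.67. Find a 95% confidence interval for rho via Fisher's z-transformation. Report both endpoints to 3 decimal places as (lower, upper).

(-0.832, -0.402)

z_r = atanh(-0.67) = -0.810743;  SE = 1/√(n−3) = 1/√26 = 0.196116
z-limits: -0.810743 ± 1.960·0.196116 = -0.810743 ± 0.384387 = [-1.195130, -0.426356]
ρ-limits: (tanh -1.195130, tanh -0.426356) = (-0.832, -0.402)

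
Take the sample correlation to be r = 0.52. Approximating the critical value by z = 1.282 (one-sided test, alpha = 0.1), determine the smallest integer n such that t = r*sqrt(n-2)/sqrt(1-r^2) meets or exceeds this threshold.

7

r√(n−2)/√(1−r²) ≥ 1.282  ⇔  n−2 ≥ (1.282)²·(1−r²)/r²
(1−r²)/r² = (1−0.2704)/0.2704 = 2.6982
n ≥ 2 + 1.643524·2.6982 = 2 + 4.4346 = 6.4346
⌈6.4346⌉ = 7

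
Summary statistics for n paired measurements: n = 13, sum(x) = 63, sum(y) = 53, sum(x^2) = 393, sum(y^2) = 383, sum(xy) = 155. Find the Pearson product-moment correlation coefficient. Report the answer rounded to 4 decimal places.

-0.8418

S_xy = nΣxy − ΣxΣy = 13·155 − 63·53 = 2015 − 3339 = -1324
S_xx = nΣx² − (Σx)² = 13·393 − 63² = 5109 − 3969 = 1140
S_yy = nΣy² − (Σy)² = 13·383 − 53² = 4979 − 2809 = 2170
r = S_xy / √(S_xx·S_yy) = -1324 / √(1140·2170) = -1324 / √2473800 = -1324 / 1572.8318 = -0.8418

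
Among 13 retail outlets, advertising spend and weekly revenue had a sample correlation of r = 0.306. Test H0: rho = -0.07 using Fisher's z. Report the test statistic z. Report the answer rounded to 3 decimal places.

1.221

Fisher z: atanh(0.306) = 0.316126, atanh(-0.07) = -0.070115
z = (z_r − z_0)·√(n−3) = (0.316126 − (-0.070115))·√10 = 0.386241 · 3.162278 = 1.221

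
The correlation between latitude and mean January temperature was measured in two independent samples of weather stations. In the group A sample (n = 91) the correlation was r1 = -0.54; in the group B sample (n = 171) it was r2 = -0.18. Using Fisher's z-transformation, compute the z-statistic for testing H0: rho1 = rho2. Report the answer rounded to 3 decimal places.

-3.208

Fisher z-transforms: z1 = atanh(-0.54) = -0.604156, z2 = atanh(-0.18) = -0.181983; difference d = -0.422173
Var(d) = 1/88 + 1/168 = 0.0113636 + 0.0059524 = 0.0173160
z = d/√Var(d) = -0.422173 / √0.0173160 = -0.422173 / 0.131590 = -3.208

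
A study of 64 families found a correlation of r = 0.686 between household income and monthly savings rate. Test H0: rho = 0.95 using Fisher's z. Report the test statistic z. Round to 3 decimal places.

-7.743

z_r = atanh(0.686) = 0.840361,  z_0 = atanh(0.95) = 1.831781
SE = 1/√(n−3) = 1/√61 = 0.128037
z = (z_r − z_0)/SE = (0.840361 − 1.831781) / 0.128037 = -0.991420 / 0.128037 = -7.743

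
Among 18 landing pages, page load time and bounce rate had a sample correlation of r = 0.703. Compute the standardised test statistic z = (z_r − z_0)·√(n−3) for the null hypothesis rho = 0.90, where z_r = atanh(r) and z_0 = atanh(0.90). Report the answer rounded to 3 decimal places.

z_r = atanh(0.703) = 0.873207,  z_0 = atanh(0.90) = 1.472219
SE = 1/√(n−3) = 1/√15 = 0.258199
z = (z_r − z_0)/SE = (0.873207 − 1.472219) / 0.258199 = -0.599012 / 0.258199 = -2.320

-2.320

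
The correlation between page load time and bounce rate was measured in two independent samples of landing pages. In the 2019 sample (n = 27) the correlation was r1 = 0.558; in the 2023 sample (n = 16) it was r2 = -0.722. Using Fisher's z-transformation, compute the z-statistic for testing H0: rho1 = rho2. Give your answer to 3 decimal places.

4.477

Fisher z-transforms: z1 = atanh(0.558) = 0.629924, z2 = atanh(-0.722) = -0.911810; difference d = 1.541734
Var(d) = 1/24 + 1/13 = 0.0416667 + 0.0769231 = 0.1185898
z = d/√Var(d) = 1.541734 / √0.1185898 = 1.541734 / 0.344369 = 4.477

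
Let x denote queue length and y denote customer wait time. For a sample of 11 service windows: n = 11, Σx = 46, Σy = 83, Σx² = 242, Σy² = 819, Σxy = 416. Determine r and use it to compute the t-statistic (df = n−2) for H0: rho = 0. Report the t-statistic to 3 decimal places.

2.978

S_xy = nΣxy − ΣxΣy = 11·416 − 46·83 = 4576 − 3818 = 758
S_xx = nΣx² − (Σx)² = 11·242 − 46² = 2662 − 2116 = 546
S_yy = nΣy² − (Σy)² = 11·819 − 83² = 9009 − 6889 = 2120
r = S_xy / √(S_xx·S_yy) = 758 / √(546·2120) = 758 / √1157520 = 758 / 1075.8810 = 0.7045
t = r·√(n−2)/√(1−r²) = 0.7045·√9 / √(1−0.496320) = 2.113500 / 0.709704 = 2.978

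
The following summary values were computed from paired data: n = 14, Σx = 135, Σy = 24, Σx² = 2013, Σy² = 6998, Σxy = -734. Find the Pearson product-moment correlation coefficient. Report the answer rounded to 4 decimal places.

-0.4340

Numerator: nΣxy − (Σx)(Σy) = 14·(-734) − (135)(24) = -13516
Denominator: √[(nΣx²−(Σx)²)(nΣy²−(Σy)²)]
  nΣx²−(Σx)² = 14·2013 − 18225 = 9957;  nΣy²−(Σy)² = 14·6998 − 576 = 97396
  √(9957·97396) = √969771972 = 31141.1620
r = -13516 / 31141.1620 = -0.4340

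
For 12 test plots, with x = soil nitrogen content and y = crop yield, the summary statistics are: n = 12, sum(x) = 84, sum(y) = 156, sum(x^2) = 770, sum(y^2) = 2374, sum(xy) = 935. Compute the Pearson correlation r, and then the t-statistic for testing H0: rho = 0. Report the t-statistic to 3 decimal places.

Numerator: nΣxy − (Σx)(Σy) = 12·935 − (84)(156) = -1884
Denominator: √[(nΣx²−(Σx)²)(nΣy²−(Σy)²)]
  nΣx²−(Σx)² = 12·770 − 7056 = 2184;  nΣy²−(Σy)² = 12·2374 − 24336 = 4152
  √(2184·4152) = √9067968 = 3011.3067
r = -1884 / 3011.3067 = -0.6256
t = r·√(n−2)/√(1−r²) = -0.6256·√10 / √(1−0.391375) = -1.978321 / 0.780144 = -2.536

-2.536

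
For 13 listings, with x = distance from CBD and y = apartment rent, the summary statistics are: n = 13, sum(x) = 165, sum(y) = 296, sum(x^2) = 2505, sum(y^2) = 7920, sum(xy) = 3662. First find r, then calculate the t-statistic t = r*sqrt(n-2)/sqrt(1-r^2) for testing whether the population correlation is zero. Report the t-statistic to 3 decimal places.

Numerator: nΣxy − (Σx)(Σy) = 13·3662 − (165)(296) = -1234
Denominator: √[(nΣx²−(Σx)²)(nΣy²−(Σy)²)]
  nΣx²−(Σx)² = 13·2505 − 27225 = 5340;  nΣy²−(Σy)² = 13·7920 − 87616 = 15344
  √(5340·15344) = √81936960 = 9051.9037
r = -1234 / 9051.9037 = -0.1363
t = r·√(n−2)/√(1−r²) = -0.1363·√11 / √(1−0.018578) = -0.452056 / 0.990667 = -0.456

-0.456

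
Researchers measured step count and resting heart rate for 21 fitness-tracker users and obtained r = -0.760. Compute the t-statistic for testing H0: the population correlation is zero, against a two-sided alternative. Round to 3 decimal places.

-5.097

t = r·√(n−2) / √(1−r²) with r = -0.760, n = 21
  = -0.760·√19 / √(1 − 0.577600)
  = -0.760·4.358899 / 0.649923
  = -3.312763 / 0.649923 = -5.097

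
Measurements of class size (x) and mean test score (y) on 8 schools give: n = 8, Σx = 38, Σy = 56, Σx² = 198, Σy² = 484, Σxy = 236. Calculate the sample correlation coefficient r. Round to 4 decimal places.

Numerator: nΣxy − (Σx)(Σy) = 8·236 − (38)(56) = -240
Denominator: √[(nΣx²−(Σx)²)(nΣy²−(Σy)²)]
  nΣx²−(Σx)² = 8·198 − 1444 = 140;  nΣy²−(Σy)² = 8·484 − 3136 = 736
  √(140·736) = √103040 = 320.9984
r = -240 / 320.9984 = -0.7477

-0.7477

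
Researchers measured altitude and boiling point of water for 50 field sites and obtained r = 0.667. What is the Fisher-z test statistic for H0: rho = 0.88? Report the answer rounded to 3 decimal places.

-3.911

Fisher z: atanh(0.667) = 0.805319, atanh(0.88) = 1.375768
z = (z_r − z_0)·√(n−3) = (0.805319 − 1.375768)·√47 = -0.570449 · 6.855655 = -3.911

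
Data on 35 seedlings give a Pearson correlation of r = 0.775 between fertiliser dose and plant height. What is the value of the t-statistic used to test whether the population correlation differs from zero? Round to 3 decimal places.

7.045

t = r·√(n−2) / √(1−r²) with r = 0.775, n = 35
  = 0.775·√33 / √(1 − 0.600625)
  = 0.775·5.744563 / 0.631961
  = 4.452036 / 0.631961 = 7.045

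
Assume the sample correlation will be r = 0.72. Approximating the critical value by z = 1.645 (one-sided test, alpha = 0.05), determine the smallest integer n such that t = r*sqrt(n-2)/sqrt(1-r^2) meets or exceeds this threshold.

5

r√(n−2)/√(1−r²) ≥ 1.645  ⇔  n−2 ≥ (1.645)²·(1−r²)/r²
(1−r²)/r² = (1−0.5184)/0.5184 = 0.9290
n ≥ 2 + 2.706025·0.9290 = 2 + 2.5139 = 4.5139
⌈4.5139⌉ = 5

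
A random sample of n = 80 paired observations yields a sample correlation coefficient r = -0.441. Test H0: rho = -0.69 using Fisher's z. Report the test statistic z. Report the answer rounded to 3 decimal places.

3.286

z_r = atanh(-0.441) = -0.473472,  z_0 = atanh(-0.69) = -0.847956
SE = 1/√(n−3) = 1/√77 = 0.113961
z = (z_r − z_0)/SE = (-0.473472 − (-0.847956)) / 0.113961 = 0.374484 / 0.113961 = 3.286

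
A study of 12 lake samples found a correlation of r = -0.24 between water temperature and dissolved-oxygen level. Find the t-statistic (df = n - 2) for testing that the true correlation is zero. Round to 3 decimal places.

-0.782

1 − r² = 1 − 0.0576 = 0.9424;  √(1−r²) = 0.970773
√(n−2) = √10 = 3.162278
t = r·√(n−2)/√(1−r²) = -0.24 · 3.162278 / 0.970773 = -0.782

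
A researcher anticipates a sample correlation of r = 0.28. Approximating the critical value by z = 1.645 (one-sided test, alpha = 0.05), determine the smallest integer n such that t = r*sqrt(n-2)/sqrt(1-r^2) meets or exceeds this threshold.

Need r·√(n−2)/√(1−r²) ≥ 1.645
√(n−2) ≥ 1.645·√(1−0.0784) / 0.28 = 1.645·0.960000 / 0.28 = 5.6400
n−2 ≥ 31.8096  ⇒  n ≥ 33.8096
Smallest integer n = 34

34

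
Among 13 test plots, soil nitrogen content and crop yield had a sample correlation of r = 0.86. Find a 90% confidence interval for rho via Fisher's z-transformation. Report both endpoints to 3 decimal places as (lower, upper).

(0.649, 0.948)

z_r = atanh(0.86) = 1.293345;  SE = 1/√(n−3) = 1/√10 = 0.316228
z-limits: 1.293345 ± 1.645·0.316228 = 1.293345 ± 0.520195 = [0.773150, 1.813540]
ρ-limits: (tanh 0.773150, tanh 1.813540) = (0.649, 0.948)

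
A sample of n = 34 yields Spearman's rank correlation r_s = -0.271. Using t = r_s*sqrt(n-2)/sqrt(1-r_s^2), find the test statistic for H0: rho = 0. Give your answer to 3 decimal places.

1 − r_s² = 1 − 0.073441 = 0.926559;  √(1−r_s²) = 0.962579
√(n−2) = √32 = 5.656854
t = r_s·√(n−2)/√(1−r_s²) = -0.271 · 5.656854 / 0.962579 = -1.593

-1.593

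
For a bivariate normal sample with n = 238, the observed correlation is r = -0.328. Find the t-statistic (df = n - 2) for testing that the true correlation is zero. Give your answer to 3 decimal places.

1 − r² = 1 − 0.107584 = 0.892416;  √(1−r²) = 0.944678
√(n−2) = √236 = 15.362291
t = r·√(n−2)/√(1−r²) = -0.328 · 15.362291 / 0.944678 = -5.334

-5.334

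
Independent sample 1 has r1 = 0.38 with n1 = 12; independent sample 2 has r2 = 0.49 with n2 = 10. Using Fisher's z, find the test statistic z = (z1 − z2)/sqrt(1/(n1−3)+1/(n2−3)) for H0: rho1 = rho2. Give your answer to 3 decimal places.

-0.270

z1 = atanh(0.38) = 0.400060,  z2 = atanh(0.49) = 0.536060
SE = √(1/(n1−3) + 1/(n2−3)) = √(1/9 + 1/7) = √(0.1111111 + 0.1428571) = √0.2539682 = 0.503953
z = (z1 − z2)/SE = (0.400060 − 0.536060) / 0.503953 = -0.136000 / 0.503953 = -0.270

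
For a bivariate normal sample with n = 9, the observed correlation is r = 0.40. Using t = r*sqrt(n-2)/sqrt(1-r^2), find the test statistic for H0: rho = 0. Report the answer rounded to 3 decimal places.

1.155

1 − r² = 1 − 0.1600 = 0.8400;  √(1−r²) = 0.916515
√(n−2) = √7 = 2.645751
t = r·√(n−2)/√(1−r²) = 0.40 · 2.645751 / 0.916515 = 1.155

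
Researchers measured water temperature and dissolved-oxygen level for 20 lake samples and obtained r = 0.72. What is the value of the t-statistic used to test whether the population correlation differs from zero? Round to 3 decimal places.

t = r·√(n−2) / √(1−r²) with r = 0.72, n = 20
  = 0.72·√18 / √(1 − 0.5184)
  = 0.72·4.242641 / 0.693974
  = 3.054702 / 0.693974 = 4.402

4.402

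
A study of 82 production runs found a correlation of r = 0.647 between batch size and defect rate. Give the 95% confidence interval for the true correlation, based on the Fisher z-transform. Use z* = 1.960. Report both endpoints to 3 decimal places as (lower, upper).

(0.500, 0.758)

z_r = atanh(0.647) = 0.770121;  SE = 1/√(n−3) = 1/√79 = 0.112509
z-limits: 0.770121 ± 1.960·0.112509 = 0.770121 ± 0.220518 = [0.549603, 0.990639]
ρ-limits: (tanh 0.549603, tanh 0.990639) = (0.500, 0.758)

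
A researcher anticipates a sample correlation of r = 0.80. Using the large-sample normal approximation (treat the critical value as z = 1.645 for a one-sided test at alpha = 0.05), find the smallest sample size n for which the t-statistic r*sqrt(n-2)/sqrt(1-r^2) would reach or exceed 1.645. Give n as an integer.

4

Need r·√(n−2)/√(1−r²) ≥ 1.645
√(n−2) ≥ 1.645·√(1−0.6400) / 0.80 = 1.645·0.600000 / 0.80 = 1.2337
n−2 ≥ 1.5220  ⇒  n ≥ 3.5220
Smallest integer n = 4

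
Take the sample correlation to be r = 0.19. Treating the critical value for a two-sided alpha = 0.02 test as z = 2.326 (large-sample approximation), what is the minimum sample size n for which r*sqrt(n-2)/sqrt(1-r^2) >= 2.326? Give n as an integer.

147

r√(n−2)/√(1−r²) ≥ 2.326  ⇔  n−2 ≥ (2.326)²·(1−r²)/r²
(1−r²)/r² = (1−0.0361)/0.0361 = 26.7008
n ≥ 2 + 5.410276·26.7008 = 2 + 144.4587 = 146.4587
⌈146.4587⌉ = 147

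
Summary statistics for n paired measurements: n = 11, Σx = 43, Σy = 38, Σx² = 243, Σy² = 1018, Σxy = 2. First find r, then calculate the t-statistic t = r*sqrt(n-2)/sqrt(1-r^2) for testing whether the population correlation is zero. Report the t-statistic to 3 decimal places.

S_xy = nΣxy − ΣxΣy = 11·2 − 43·38 = 22 − 1634 = -1612
S_xx = nΣx² − (Σx)² = 11·243 − 43² = 2673 − 1849 = 824
S_yy = nΣy² − (Σy)² = 11·1018 − 38² = 11198 − 1444 = 9754
r = S_xy / √(S_xx·S_yy) = -1612 / √(824·9754) = -1612 / √8037296 = -1612 / 2835.0125 = -0.5686
t = r·√(n−2)/√(1−r²) = -0.5686·√9 / √(1−0.323306) = -1.705800 / 0.822614 = -2.074

-2.074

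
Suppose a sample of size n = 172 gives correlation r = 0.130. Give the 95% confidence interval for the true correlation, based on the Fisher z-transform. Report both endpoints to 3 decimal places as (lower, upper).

(-0.020, 0.274)

Fisher z: z_r = atanh(r) = ½·ln((1+0.130)/(1−0.130)) = 0.130740
SE(z) = 1/√(n−3) = 1/√169 = 0.076923
95% ⇒ z* = 1.960; margin = 1.960·0.076923 = 0.150769
CI on z-scale: (-0.020029, 0.281509)
Back-transform: tanh(-0.020029) = -0.020026, tanh(0.281509) = 0.274301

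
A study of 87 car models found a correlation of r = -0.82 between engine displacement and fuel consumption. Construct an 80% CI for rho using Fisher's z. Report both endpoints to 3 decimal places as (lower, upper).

(-0.861, -0.769)

Fisher z: z_r = atanh(r) = ½·ln((1+(-0.82))/(1−(-0.82))) = -1.156817
SE(z) = 1/√(n−3) = 1/√84 = 0.109109
80% ⇒ z* = 1.282; margin = 1.282·0.109109 = 0.139878
CI on z-scale: (-1.296695, -1.016939)
Back-transform: tanh(-1.296695) = -0.860870, tanh(-1.016939) = -0.768617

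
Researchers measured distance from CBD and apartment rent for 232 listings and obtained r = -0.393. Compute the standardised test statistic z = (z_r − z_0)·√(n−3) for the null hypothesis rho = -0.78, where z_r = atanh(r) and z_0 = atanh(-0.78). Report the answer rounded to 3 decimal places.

9.534

z_r = atanh(-0.393) = -0.415343,  z_0 = atanh(-0.78) = -1.045371
SE = 1/√(n−3) = 1/√229 = 0.066082
z = (z_r − z_0)/SE = (-0.415343 − (-1.045371)) / 0.066082 = 0.630028 / 0.066082 = 9.534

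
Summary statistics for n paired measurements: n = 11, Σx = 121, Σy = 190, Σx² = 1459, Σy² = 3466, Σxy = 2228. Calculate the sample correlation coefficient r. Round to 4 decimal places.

Numerator: nΣxy − (Σx)(Σy) = 11·2228 − (121)(190) = 1518
Denominator: √[(nΣx²−(Σx)²)(nΣy²−(Σy)²)]
  nΣx²−(Σx)² = 11·1459 − 14641 = 1408;  nΣy²−(Σy)² = 11·3466 − 36100 = 2026
  √(1408·2026) = √2852608 = 1688.9665
r = 1518 / 1688.9665 = 0.8988

0.8988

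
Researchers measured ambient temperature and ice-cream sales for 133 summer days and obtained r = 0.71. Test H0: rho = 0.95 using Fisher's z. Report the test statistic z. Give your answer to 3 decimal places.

-10.770

Fisher z: atanh(0.71) = 0.887184, atanh(0.95) = 1.831781
z = (z_r − z_0)·√(n−3) = (0.887184 − 1.831781)·√130 = -0.944597 · 11.401754 = -10.770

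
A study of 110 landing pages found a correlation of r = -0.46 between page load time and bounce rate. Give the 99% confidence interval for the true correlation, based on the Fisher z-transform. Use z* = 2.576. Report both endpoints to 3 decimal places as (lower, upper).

z_r = atanh(-0.46) = -0.497311;  SE = 1/√(n−3) = 1/√107 = 0.096674
z-limits: -0.497311 ± 2.576·0.096674 = -0.497311 ± 0.249032 = [-0.746343, -0.248279]
ρ-limits: (tanh -0.746343, tanh -0.248279) = (-0.633, -0.243)

(-0.633, -0.243)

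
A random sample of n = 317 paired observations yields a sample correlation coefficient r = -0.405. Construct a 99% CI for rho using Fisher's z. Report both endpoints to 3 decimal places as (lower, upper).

(-0.519, -0.277)

z_r = atanh(-0.405) = -0.429616;  SE = 1/√(n−3) = 1/√314 = 0.056433
z-limits: -0.429616 ± 2.576·0.056433 = -0.429616 ± 0.145371 = [-0.574987, -0.284245]
ρ-limits: (tanh -0.574987, tanh -0.284245) = (-0.519, -0.277)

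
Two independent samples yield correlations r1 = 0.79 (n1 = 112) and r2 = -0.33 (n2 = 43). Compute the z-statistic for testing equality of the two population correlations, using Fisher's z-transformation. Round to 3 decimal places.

Fisher z-transforms: z1 = atanh(0.79) = 1.071432, z2 = atanh(-0.33) = -0.342828; difference d = 1.414260
Var(d) = 1/109 + 1/40 = 0.0091743 + 0.0250000 = 0.0341743
z = d/√Var(d) = 1.414260 / √0.0341743 = 1.414260 / 0.184863 = 7.650

7.650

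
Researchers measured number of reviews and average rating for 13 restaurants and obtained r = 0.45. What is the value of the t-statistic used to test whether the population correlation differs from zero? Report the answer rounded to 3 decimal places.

1.671

t = r·√(n−2) / √(1−r²) with r = 0.45, n = 13
  = 0.45·√11 / √(1 − 0.2025)
  = 0.45·3.316625 / 0.893029
  = 1.492481 / 0.893029 = 1.671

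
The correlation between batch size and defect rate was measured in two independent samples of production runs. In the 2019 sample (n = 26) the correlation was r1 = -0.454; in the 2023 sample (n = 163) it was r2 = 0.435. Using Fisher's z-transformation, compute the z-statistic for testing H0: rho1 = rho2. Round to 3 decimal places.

Fisher z-transforms: z1 = atanh(-0.454) = -0.489727, z2 = atanh(0.435) = 0.466047; difference d = -0.955774
Var(d) = 1/23 + 1/160 = 0.0434783 + 0.0062500 = 0.0497283
z = d/√Var(d) = -0.955774 / √0.0497283 = -0.955774 / 0.222998 = -4.286

-4.286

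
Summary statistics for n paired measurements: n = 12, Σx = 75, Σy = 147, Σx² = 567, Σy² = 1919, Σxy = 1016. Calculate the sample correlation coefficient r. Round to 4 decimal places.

Numerator: nΣxy − (Σx)(Σy) = 12·1016 − (75)(147) = 1167
Denominator: √[(nΣx²−(Σx)²)(nΣy²−(Σy)²)]
  nΣx²−(Σx)² = 12·567 − 5625 = 1179;  nΣy²−(Σy)² = 12·1919 − 21609 = 1419
  √(1179·1419) = √1673001 = 1293.4454
r = 1167 / 1293.4454 = 0.9022

0.9022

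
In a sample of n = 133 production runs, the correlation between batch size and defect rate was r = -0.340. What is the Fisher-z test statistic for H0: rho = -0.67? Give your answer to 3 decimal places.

5.207

z_r = atanh(-0.340) = -0.354093,  z_0 = atanh(-0.67) = -0.810743
SE = 1/√(n−3) = 1/√130 = 0.087706
z = (z_r − z_0)/SE = (-0.354093 − (-0.810743)) / 0.087706 = 0.456650 / 0.087706 = 5.207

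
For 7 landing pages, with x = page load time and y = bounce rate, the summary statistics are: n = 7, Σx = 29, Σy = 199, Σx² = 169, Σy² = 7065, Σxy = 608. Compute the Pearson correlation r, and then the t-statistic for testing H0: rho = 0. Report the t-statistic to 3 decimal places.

Numerator: nΣxy − (Σx)(Σy) = 7·608 − (29)(199) = -1515
Denominator: √[(nΣx²−(Σx)²)(nΣy²−(Σy)²)]
  nΣx²−(Σx)² = 7·169 − 841 = 342;  nΣy²−(Σy)² = 7·7065 − 39601 = 9854
  √(342·9854) = √3370068 = 1835.7745
r = -1515 / 1835.7745 = -0.8253
t = r·√(n−2)/√(1−r²) = -0.8253·√5 / √(1−0.681120) = -1.845427 / 0.564695 = -3.268

-3.268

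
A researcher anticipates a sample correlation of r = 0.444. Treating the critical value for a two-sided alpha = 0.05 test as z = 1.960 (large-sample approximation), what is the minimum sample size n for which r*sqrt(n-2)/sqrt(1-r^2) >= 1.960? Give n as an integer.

18

Need r·√(n−2)/√(1−r²) ≥ 1.960
√(n−2) ≥ 1.960·√(1−0.197136) / 0.444 = 1.960·0.896027 / 0.444 = 3.9554
n−2 ≥ 15.6452  ⇒  n ≥ 17.6452
Smallest integer n = 18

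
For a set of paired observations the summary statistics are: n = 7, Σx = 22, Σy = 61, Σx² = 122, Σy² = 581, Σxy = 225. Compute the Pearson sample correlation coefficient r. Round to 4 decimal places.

0.6512

Numerator: nΣxy − (Σx)(Σy) = 7·225 − (22)(61) = 233
Denominator: √[(nΣx²−(Σx)²)(nΣy²−(Σy)²)]
  nΣx²−(Σx)² = 7·122 − 484 = 370;  nΣy²−(Σy)² = 7·581 − 3721 = 346
  √(370·346) = √128020 = 357.7988
r = 233 / 357.7988 = 0.6512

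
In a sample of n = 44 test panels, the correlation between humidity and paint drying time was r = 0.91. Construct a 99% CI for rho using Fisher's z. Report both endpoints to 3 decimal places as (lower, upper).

(0.809, 0.959)

Fisher z: z_r = atanh(r) = ½·ln((1+0.91)/(1−0.91)) = 1.527524
SE(z) = 1/√(n−3) = 1/√41 = 0.156174
99% ⇒ z* = 2.576; margin = 2.576·0.156174 = 0.402304
CI on z-scale: (1.125220, 1.929828)
Back-transform: tanh(1.125220) = 0.809377, tanh(1.929828) = 0.958720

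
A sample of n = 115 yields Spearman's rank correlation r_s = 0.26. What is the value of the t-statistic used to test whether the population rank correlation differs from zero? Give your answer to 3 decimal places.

2.862

1 − r_s² = 1 − 0.0676 = 0.9324;  √(1−r_s²) = 0.965609
√(n−2) = √113 = 10.630146
t = r_s·√(n−2)/√(1−r_s²) = 0.26 · 10.630146 / 0.965609 = 2.862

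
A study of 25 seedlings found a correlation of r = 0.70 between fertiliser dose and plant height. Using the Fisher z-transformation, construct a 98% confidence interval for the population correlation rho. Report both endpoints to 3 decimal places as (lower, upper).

(0.355, 0.877)

z_r = atanh(0.70) = 0.867301;  SE = 1/√(n−3) = 1/√22 = 0.213201
z-limits: 0.867301 ± 2.326·0.213201 = 0.867301 ± 0.495906 = [0.371395, 1.363207]
ρ-limits: (tanh 0.371395, tanh 1.363207) = (0.355, 0.877)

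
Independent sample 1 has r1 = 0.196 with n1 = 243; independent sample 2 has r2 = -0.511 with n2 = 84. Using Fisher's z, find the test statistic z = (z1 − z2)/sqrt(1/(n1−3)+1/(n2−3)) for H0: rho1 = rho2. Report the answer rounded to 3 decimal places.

5.935

z1 = atanh(0.196) = 0.198569,  z2 = atanh(-0.511) = -0.564082
SE = √(1/(n1−3) + 1/(n2−3)) = √(1/240 + 1/81) = √(0.0041667 + 0.0123457) = √0.0165124 = 0.128501
z = (z1 − z2)/SE = (0.198569 − (-0.564082)) / 0.128501 = 0.762651 / 0.128501 = 5.935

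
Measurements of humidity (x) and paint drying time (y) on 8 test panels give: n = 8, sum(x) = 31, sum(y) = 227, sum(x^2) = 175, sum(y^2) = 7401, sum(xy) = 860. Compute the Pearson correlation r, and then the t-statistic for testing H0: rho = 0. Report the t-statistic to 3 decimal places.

Numerator: nΣxy − (Σx)(Σy) = 8·860 − (31)(227) = -157
Denominator: √[(nΣx²−(Σx)²)(nΣy²−(Σy)²)]
  nΣx²−(Σx)² = 8·175 − 961 = 439;  nΣy²−(Σy)² = 8·7401 − 51529 = 7679
  √(439·7679) = √3371081 = 1836.0504
r = -157 / 1836.0504 = -0.0855
t = r·√(n−2)/√(1−r²) = -0.0855·√6 / √(1−0.007310) = -0.209431 / 0.996338 = -0.210

-0.210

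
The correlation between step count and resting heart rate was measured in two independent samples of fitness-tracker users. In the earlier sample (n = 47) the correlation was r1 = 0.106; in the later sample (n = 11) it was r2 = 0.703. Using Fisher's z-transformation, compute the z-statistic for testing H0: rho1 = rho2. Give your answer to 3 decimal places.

Fisher z-transforms: z1 = atanh(0.106) = 0.106400, z2 = atanh(0.703) = 0.873207; difference d = -0.766807
Var(d) = 1/44 + 1/8 = 0.0227273 + 0.1250000 = 0.1477273
z = d/√Var(d) = -0.766807 / √0.1477273 = -0.766807 / 0.384353 = -1.995

-1.995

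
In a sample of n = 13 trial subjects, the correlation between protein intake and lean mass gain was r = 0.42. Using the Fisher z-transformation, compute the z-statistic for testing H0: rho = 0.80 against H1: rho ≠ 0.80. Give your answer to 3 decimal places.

-2.058

Fisher z: atanh(0.42) = 0.447692, atanh(0.80) = 1.098612
z = (z_r − z_0)·√(n−3) = (0.447692 − 1.098612)·√10 = -0.650920 · 3.162278 = -2.058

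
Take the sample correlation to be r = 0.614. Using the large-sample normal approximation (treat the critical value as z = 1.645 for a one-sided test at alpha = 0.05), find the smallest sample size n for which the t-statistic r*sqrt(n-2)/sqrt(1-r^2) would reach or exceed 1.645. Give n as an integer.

7

Need r·√(n−2)/√(1−r²) ≥ 1.645
√(n−2) ≥ 1.645·√(1−0.376996) / 0.614 = 1.645·0.789306 / 0.614 = 2.1147
n−2 ≥ 4.4720  ⇒  n ≥ 6.4720
Smallest integer n = 7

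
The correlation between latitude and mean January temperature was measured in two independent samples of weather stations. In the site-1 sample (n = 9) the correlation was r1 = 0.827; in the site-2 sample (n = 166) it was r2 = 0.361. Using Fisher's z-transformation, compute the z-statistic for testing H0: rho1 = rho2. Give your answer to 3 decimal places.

Fisher z-transforms: z1 = atanh(0.827) = 1.178569, z2 = atanh(0.361) = 0.378035; difference d = 0.800534
Var(d) = 1/6 + 1/163 = 0.1666667 + 0.0061350 = 0.1728017
z = d/√Var(d) = 0.800534 / √0.1728017 = 0.800534 / 0.415694 = 1.926

1.926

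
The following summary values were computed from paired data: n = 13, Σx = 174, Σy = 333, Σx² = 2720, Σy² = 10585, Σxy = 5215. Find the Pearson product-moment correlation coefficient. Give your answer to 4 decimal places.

0.8454

Numerator: nΣxy − (Σx)(Σy) = 13·5215 − (174)(333) = 9853
Denominator: √[(nΣx²−(Σx)²)(nΣy²−(Σy)²)]
  nΣx²−(Σx)² = 13·2720 − 30276 = 5084;  nΣy²−(Σy)² = 13·10585 − 110889 = 26716
  √(5084·26716) = √135824144 = 11654.3616
r = 9853 / 11654.3616 = 0.8454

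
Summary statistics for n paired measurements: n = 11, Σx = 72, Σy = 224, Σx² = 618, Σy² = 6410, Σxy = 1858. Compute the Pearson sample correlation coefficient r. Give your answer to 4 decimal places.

S_xy = nΣxy − ΣxΣy = 11·1858 − 72·224 = 20438 − 16128 = 4310
S_xx = nΣx² − (Σx)² = 11·618 − 72² = 6798 − 5184 = 1614
S_yy = nΣy² − (Σy)² = 11·6410 − 224² = 70510 − 50176 = 20334
r = S_xy / √(S_xx·S_yy) = 4310 / √(1614·20334) = 4310 / √32819076 = 4310 / 5728.7936 = 0.7523

0.7523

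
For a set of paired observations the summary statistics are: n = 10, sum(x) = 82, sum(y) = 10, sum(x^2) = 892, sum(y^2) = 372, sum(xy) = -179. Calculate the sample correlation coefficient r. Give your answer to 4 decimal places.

S_xy = nΣxy − ΣxΣy = 10·(-179) − 82·10 = -1790 − 820 = -2610
S_xx = nΣx² − (Σx)² = 10·892 − 82² = 8920 − 6724 = 2196
S_yy = nΣy² − (Σy)² = 10·372 − 10² = 3720 − 100 = 3620
r = S_xy / √(S_xx·S_yy) = -2610 / √(2196·3620) = -2610 / √7949520 = -2610 / 2819.4893 = -0.9257

-0.9257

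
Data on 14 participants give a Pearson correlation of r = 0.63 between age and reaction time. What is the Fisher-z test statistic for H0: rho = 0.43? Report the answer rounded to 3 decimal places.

0.934

Fisher z: atanh(0.63) = 0.741416, atanh(0.43) = 0.459897
z = (z_r − z_0)·√(n−3) = (0.741416 − 0.459897)·√11 = 0.281519 · 3.316625 = 0.934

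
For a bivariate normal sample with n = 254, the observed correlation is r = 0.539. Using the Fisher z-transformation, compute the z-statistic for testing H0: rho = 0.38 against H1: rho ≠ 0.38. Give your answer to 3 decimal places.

Fisher z: atanh(0.539) = 0.602745, atanh(0.38) = 0.400060
z = (z_r − z_0)·√(n−3) = (0.602745 − 0.400060)·√251 = 0.202685 · 15.842980 = 3.211

3.211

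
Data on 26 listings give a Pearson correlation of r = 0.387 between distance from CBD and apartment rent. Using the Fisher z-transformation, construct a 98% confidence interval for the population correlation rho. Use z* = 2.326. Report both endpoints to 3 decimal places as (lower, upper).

z_r = atanh(0.387) = 0.408267;  SE = 1/√(n−3) = 1/√23 = 0.208514
z-limits: 0.408267 ± 2.326·0.208514 = 0.408267 ± 0.485004 = [-0.076737, 0.893271]
ρ-limits: (tanh -0.076737, tanh 0.893271) = (-0.077, 0.713)

(-0.077, 0.713)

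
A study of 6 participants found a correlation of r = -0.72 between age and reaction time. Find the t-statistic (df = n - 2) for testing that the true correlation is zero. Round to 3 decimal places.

1 − r² = 1 − 0.5184 = 0.4816;  √(1−r²) = 0.693974
√(n−2) = √4 = 2.000000
t = r·√(n−2)/√(1−r²) = -0.72 · 2.000000 / 0.693974 = -2.075

-2.075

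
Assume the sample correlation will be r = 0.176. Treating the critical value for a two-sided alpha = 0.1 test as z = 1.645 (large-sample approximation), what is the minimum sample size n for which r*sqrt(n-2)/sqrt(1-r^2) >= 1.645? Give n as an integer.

r√(n−2)/√(1−r²) ≥ 1.645  ⇔  n−2 ≥ (1.645)²·(1−r²)/r²
(1−r²)/r² = (1−0.030976)/0.030976 = 31.2831
n ≥ 2 + 2.706025·31.2831 = 2 + 84.6529 = 86.6529
⌈86.6529⌉ = 87

87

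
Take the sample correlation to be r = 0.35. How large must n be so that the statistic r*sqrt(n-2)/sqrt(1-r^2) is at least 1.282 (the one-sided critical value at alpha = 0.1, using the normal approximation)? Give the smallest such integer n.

14

Need r·√(n−2)/√(1−r²) ≥ 1.282
√(n−2) ≥ 1.282·√(1−0.1225) / 0.35 = 1.282·0.936750 / 0.35 = 3.4312
n−2 ≥ 11.7731  ⇒  n ≥ 13.7731
Smallest integer n = 14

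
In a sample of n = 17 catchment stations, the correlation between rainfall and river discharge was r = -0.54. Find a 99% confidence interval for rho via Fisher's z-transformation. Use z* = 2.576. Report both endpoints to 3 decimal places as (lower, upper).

(-0.860, 0.084)

Fisher z: z_r = atanh(r) = ½·ln((1+(-0.54))/(1−(-0.54))) = -0.604156
SE(z) = 1/√(n−3) = 1/√14 = 0.267261
99% ⇒ z* = 2.576; margin = 2.576·0.267261 = 0.688464
CI on z-scale: (-1.292620, 0.084308)
Back-transform: tanh(-1.292620) = -0.859811, tanh(0.084308) = 0.084109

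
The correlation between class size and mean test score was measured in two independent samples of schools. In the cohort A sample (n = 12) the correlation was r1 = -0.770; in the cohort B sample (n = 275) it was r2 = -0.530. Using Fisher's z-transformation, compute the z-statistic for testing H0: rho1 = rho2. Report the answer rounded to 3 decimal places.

Fisher z-transforms: z1 = atanh(-0.770) = -1.020328, z2 = atanh(-0.530) = -0.590145; difference d = -0.430183
Var(d) = 1/9 + 1/272 = 0.1111111 + 0.0036765 = 0.1147876
z = d/√Var(d) = -0.430183 / √0.1147876 = -0.430183 / 0.338803 = -1.270

-1.270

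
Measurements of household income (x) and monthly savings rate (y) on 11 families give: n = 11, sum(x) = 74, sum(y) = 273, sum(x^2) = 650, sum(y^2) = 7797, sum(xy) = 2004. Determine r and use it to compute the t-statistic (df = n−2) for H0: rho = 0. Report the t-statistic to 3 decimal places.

1.407

Numerator: nΣxy − (Σx)(Σy) = 11·2004 − (74)(273) = 1842
Denominator: √[(nΣx²−(Σx)²)(nΣy²−(Σy)²)]
  nΣx²−(Σx)² = 11·650 − 5476 = 1674;  nΣy²−(Σy)² = 11·7797 − 74529 = 11238
  √(1674·11238) = √18812412 = 4337.3277
r = 1842 / 4337.3277 = 0.4247
t = r·√(n−2)/√(1−r²) = 0.4247·√9 / √(1−0.180370) = 1.274100 / 0.905334 = 1.407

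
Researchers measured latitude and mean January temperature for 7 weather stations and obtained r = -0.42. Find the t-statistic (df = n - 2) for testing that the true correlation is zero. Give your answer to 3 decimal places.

-1.035

1 − r² = 1 − 0.1764 = 0.8236;  √(1−r²) = 0.907524
√(n−2) = √5 = 2.236068
t = r·√(n−2)/√(1−r²) = -0.42 · 2.236068 / 0.907524 = -1.035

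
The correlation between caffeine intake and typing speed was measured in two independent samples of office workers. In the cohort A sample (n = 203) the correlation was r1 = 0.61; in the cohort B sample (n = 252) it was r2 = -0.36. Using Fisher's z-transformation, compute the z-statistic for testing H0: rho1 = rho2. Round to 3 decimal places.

11.435

Fisher z-transforms: z1 = atanh(0.61) = 0.708921, z2 = atanh(-0.36) = -0.376886; difference d = 1.085807
Var(d) = 1/200 + 1/249 = 0.0050000 + 0.0040161 = 0.0090161
z = d/√Var(d) = 1.085807 / √0.0090161 = 1.085807 / 0.094953 = 11.435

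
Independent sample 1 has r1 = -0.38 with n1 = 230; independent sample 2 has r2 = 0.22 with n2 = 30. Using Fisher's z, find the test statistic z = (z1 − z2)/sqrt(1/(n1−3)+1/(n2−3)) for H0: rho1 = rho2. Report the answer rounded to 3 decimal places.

-3.064

Fisher z-transforms: z1 = atanh(-0.38) = -0.400060, z2 = atanh(0.22) = 0.223656; difference d = -0.623716
Var(d) = 1/227 + 1/27 = 0.0044053 + 0.0370370 = 0.0414423
z = d/√Var(d) = -0.623716 / √0.0414423 = -0.623716 / 0.203574 = -3.064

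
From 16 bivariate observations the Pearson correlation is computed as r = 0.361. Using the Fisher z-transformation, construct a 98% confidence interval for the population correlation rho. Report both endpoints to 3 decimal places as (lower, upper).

Fisher z: z_r = atanh(r) = ½·ln((1+0.361)/(1−0.361)) = 0.378035
SE(z) = 1/√(n−3) = 1/√13 = 0.277350
98% ⇒ z* = 2.326; margin = 2.326·0.277350 = 0.645116
CI on z-scale: (-0.267081, 1.023151)
Back-transform: tanh(-0.267081) = -0.260907, tanh(1.023151) = 0.771147

(-0.261, 0.771)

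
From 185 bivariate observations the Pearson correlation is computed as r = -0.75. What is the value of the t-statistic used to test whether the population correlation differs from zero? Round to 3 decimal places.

t = r·√(n−2) / √(1−r²) with r = -0.75, n = 185
  = -0.75·√183 / √(1 − 0.5625)
  = -0.75·13.527749 / 0.661438
  = -10.145812 / 0.661438 = -15.339

-15.339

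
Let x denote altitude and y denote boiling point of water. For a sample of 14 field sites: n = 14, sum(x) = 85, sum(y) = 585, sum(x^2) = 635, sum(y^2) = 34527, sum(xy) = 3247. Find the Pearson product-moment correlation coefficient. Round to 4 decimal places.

-0.2783

S_xy = nΣxy − ΣxΣy = 14·3247 − 85·585 = 45458 − 49725 = -4267
S_xx = nΣx² − (Σx)² = 14·635 − 85² = 8890 − 7225 = 1665
S_yy = nΣy² − (Σy)² = 14·34527 − 585² = 483378 − 342225 = 141153
r = S_xy / √(S_xx·S_yy) = -4267 / √(1665·141153) = -4267 / √235019745 = -4267 / 15330.3537 = -0.2783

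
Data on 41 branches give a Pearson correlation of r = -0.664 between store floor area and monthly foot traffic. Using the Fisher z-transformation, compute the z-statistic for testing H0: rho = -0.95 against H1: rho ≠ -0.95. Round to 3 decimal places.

6.361

z_r = atanh(-0.664) = -0.799934,  z_0 = atanh(-0.95) = -1.831781
SE = 1/√(n−3) = 1/√38 = 0.162221
z = (z_r − z_0)/SE = (-0.799934 − (-1.831781)) / 0.162221 = 1.031847 / 0.162221 = 6.361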